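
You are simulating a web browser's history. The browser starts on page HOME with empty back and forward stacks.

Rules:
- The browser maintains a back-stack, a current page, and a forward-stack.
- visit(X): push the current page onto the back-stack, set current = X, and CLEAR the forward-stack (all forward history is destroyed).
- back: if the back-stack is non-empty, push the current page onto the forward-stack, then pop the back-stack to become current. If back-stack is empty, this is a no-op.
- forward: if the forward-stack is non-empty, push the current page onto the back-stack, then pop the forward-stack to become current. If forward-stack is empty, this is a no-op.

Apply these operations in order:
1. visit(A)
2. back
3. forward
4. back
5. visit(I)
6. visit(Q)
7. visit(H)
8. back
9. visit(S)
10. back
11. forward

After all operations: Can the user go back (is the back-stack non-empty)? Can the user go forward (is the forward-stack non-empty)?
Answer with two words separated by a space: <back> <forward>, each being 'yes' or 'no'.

After 1 (visit(A)): cur=A back=1 fwd=0
After 2 (back): cur=HOME back=0 fwd=1
After 3 (forward): cur=A back=1 fwd=0
After 4 (back): cur=HOME back=0 fwd=1
After 5 (visit(I)): cur=I back=1 fwd=0
After 6 (visit(Q)): cur=Q back=2 fwd=0
After 7 (visit(H)): cur=H back=3 fwd=0
After 8 (back): cur=Q back=2 fwd=1
After 9 (visit(S)): cur=S back=3 fwd=0
After 10 (back): cur=Q back=2 fwd=1
After 11 (forward): cur=S back=3 fwd=0

Answer: yes no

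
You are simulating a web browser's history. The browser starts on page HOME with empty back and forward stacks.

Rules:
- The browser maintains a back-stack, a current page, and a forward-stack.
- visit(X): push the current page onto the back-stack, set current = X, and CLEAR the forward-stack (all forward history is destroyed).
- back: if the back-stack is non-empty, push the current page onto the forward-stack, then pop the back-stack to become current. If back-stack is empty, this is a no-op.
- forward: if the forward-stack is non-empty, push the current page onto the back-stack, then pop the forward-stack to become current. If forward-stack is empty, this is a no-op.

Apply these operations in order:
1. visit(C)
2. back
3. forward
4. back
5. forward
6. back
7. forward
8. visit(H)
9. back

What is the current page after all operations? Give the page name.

After 1 (visit(C)): cur=C back=1 fwd=0
After 2 (back): cur=HOME back=0 fwd=1
After 3 (forward): cur=C back=1 fwd=0
After 4 (back): cur=HOME back=0 fwd=1
After 5 (forward): cur=C back=1 fwd=0
After 6 (back): cur=HOME back=0 fwd=1
After 7 (forward): cur=C back=1 fwd=0
After 8 (visit(H)): cur=H back=2 fwd=0
After 9 (back): cur=C back=1 fwd=1

Answer: C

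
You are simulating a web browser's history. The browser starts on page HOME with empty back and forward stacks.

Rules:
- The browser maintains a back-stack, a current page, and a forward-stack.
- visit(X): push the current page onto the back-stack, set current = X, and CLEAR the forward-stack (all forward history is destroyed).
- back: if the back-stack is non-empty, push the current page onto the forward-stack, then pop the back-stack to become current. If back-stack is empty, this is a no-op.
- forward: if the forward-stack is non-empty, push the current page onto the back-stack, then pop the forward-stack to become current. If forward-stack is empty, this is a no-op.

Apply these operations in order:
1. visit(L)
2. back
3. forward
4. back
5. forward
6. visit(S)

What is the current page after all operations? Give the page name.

After 1 (visit(L)): cur=L back=1 fwd=0
After 2 (back): cur=HOME back=0 fwd=1
After 3 (forward): cur=L back=1 fwd=0
After 4 (back): cur=HOME back=0 fwd=1
After 5 (forward): cur=L back=1 fwd=0
After 6 (visit(S)): cur=S back=2 fwd=0

Answer: S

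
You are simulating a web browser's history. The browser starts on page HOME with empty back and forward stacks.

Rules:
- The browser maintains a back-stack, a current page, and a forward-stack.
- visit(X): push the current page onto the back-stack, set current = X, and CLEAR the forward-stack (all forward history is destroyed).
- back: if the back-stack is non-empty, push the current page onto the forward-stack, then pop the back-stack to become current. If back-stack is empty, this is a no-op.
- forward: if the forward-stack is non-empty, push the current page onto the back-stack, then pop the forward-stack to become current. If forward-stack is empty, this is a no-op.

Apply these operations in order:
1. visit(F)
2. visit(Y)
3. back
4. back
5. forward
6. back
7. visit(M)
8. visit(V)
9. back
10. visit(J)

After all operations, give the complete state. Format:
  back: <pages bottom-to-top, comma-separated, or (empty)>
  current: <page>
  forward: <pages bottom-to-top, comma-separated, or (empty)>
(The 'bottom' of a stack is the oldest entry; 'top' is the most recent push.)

Answer: back: HOME,M
current: J
forward: (empty)

Derivation:
After 1 (visit(F)): cur=F back=1 fwd=0
After 2 (visit(Y)): cur=Y back=2 fwd=0
After 3 (back): cur=F back=1 fwd=1
After 4 (back): cur=HOME back=0 fwd=2
After 5 (forward): cur=F back=1 fwd=1
After 6 (back): cur=HOME back=0 fwd=2
After 7 (visit(M)): cur=M back=1 fwd=0
After 8 (visit(V)): cur=V back=2 fwd=0
After 9 (back): cur=M back=1 fwd=1
After 10 (visit(J)): cur=J back=2 fwd=0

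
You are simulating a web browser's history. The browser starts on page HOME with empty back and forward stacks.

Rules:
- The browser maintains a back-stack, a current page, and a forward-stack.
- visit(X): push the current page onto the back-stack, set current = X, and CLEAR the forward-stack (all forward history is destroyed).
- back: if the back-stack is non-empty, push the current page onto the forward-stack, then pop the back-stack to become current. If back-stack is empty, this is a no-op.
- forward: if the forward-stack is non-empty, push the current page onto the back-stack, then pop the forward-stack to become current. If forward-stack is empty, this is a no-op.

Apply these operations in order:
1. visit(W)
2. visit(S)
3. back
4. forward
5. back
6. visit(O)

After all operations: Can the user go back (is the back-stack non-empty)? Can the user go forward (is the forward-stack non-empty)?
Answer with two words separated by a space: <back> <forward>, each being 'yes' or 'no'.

Answer: yes no

Derivation:
After 1 (visit(W)): cur=W back=1 fwd=0
After 2 (visit(S)): cur=S back=2 fwd=0
After 3 (back): cur=W back=1 fwd=1
After 4 (forward): cur=S back=2 fwd=0
After 5 (back): cur=W back=1 fwd=1
After 6 (visit(O)): cur=O back=2 fwd=0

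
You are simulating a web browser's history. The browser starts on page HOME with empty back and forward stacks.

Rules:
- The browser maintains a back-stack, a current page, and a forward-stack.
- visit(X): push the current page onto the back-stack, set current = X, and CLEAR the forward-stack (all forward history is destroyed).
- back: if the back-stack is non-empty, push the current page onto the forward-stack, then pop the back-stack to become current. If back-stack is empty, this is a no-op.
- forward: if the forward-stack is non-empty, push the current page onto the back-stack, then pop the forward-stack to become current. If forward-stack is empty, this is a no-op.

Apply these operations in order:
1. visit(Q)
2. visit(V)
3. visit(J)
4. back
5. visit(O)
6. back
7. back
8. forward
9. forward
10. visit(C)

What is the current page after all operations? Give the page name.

After 1 (visit(Q)): cur=Q back=1 fwd=0
After 2 (visit(V)): cur=V back=2 fwd=0
After 3 (visit(J)): cur=J back=3 fwd=0
After 4 (back): cur=V back=2 fwd=1
After 5 (visit(O)): cur=O back=3 fwd=0
After 6 (back): cur=V back=2 fwd=1
After 7 (back): cur=Q back=1 fwd=2
After 8 (forward): cur=V back=2 fwd=1
After 9 (forward): cur=O back=3 fwd=0
After 10 (visit(C)): cur=C back=4 fwd=0

Answer: C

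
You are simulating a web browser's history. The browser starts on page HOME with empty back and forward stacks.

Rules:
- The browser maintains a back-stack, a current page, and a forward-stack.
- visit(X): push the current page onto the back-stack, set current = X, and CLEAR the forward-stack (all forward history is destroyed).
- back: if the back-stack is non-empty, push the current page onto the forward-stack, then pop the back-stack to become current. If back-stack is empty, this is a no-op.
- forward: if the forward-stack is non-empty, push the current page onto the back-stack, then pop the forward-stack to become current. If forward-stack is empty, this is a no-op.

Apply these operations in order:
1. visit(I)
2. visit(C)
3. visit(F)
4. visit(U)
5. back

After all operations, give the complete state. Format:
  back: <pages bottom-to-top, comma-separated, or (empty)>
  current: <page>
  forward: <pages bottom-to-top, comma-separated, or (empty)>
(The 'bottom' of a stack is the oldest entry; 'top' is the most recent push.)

Answer: back: HOME,I,C
current: F
forward: U

Derivation:
After 1 (visit(I)): cur=I back=1 fwd=0
After 2 (visit(C)): cur=C back=2 fwd=0
After 3 (visit(F)): cur=F back=3 fwd=0
After 4 (visit(U)): cur=U back=4 fwd=0
After 5 (back): cur=F back=3 fwd=1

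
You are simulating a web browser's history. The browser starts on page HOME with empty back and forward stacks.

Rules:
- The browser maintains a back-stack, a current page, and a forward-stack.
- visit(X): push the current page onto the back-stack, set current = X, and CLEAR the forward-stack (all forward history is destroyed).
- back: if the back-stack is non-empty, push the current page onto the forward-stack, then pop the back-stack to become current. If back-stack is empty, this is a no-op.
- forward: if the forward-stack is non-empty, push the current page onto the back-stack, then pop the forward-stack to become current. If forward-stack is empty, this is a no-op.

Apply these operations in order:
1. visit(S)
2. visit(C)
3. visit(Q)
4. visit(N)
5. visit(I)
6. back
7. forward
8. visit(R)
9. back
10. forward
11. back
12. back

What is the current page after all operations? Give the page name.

After 1 (visit(S)): cur=S back=1 fwd=0
After 2 (visit(C)): cur=C back=2 fwd=0
After 3 (visit(Q)): cur=Q back=3 fwd=0
After 4 (visit(N)): cur=N back=4 fwd=0
After 5 (visit(I)): cur=I back=5 fwd=0
After 6 (back): cur=N back=4 fwd=1
After 7 (forward): cur=I back=5 fwd=0
After 8 (visit(R)): cur=R back=6 fwd=0
After 9 (back): cur=I back=5 fwd=1
After 10 (forward): cur=R back=6 fwd=0
After 11 (back): cur=I back=5 fwd=1
After 12 (back): cur=N back=4 fwd=2

Answer: N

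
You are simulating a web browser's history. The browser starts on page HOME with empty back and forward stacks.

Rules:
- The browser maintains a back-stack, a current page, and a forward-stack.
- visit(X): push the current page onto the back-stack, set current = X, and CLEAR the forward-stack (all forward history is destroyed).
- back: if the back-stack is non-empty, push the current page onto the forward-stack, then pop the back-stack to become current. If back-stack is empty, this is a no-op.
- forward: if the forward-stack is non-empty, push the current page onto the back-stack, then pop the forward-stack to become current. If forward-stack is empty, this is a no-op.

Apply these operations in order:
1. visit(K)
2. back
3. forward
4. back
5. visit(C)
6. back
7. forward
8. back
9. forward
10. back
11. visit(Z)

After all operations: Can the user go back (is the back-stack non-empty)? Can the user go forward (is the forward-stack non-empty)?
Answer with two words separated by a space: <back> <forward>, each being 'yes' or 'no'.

Answer: yes no

Derivation:
After 1 (visit(K)): cur=K back=1 fwd=0
After 2 (back): cur=HOME back=0 fwd=1
After 3 (forward): cur=K back=1 fwd=0
After 4 (back): cur=HOME back=0 fwd=1
After 5 (visit(C)): cur=C back=1 fwd=0
After 6 (back): cur=HOME back=0 fwd=1
After 7 (forward): cur=C back=1 fwd=0
After 8 (back): cur=HOME back=0 fwd=1
After 9 (forward): cur=C back=1 fwd=0
After 10 (back): cur=HOME back=0 fwd=1
After 11 (visit(Z)): cur=Z back=1 fwd=0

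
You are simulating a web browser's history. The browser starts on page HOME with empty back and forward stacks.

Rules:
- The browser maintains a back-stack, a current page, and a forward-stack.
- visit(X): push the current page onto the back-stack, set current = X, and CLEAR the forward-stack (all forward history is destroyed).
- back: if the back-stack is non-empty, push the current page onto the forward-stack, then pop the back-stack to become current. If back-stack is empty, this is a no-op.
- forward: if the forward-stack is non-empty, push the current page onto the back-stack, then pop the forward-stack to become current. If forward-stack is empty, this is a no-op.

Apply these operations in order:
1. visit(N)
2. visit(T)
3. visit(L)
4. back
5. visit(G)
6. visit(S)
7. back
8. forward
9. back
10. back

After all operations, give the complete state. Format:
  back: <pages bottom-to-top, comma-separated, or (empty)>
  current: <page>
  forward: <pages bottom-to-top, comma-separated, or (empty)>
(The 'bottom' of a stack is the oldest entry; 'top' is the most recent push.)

Answer: back: HOME,N
current: T
forward: S,G

Derivation:
After 1 (visit(N)): cur=N back=1 fwd=0
After 2 (visit(T)): cur=T back=2 fwd=0
After 3 (visit(L)): cur=L back=3 fwd=0
After 4 (back): cur=T back=2 fwd=1
After 5 (visit(G)): cur=G back=3 fwd=0
After 6 (visit(S)): cur=S back=4 fwd=0
After 7 (back): cur=G back=3 fwd=1
After 8 (forward): cur=S back=4 fwd=0
After 9 (back): cur=G back=3 fwd=1
After 10 (back): cur=T back=2 fwd=2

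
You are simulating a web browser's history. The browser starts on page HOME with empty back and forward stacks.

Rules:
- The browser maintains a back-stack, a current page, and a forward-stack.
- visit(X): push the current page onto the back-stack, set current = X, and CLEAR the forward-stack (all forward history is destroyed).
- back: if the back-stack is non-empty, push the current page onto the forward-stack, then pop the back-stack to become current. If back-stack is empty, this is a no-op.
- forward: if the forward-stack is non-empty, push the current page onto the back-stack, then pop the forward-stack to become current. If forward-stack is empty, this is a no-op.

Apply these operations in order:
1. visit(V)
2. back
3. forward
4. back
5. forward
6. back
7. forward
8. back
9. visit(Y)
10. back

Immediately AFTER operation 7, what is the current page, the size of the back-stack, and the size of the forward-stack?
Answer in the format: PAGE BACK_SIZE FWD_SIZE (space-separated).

After 1 (visit(V)): cur=V back=1 fwd=0
After 2 (back): cur=HOME back=0 fwd=1
After 3 (forward): cur=V back=1 fwd=0
After 4 (back): cur=HOME back=0 fwd=1
After 5 (forward): cur=V back=1 fwd=0
After 6 (back): cur=HOME back=0 fwd=1
After 7 (forward): cur=V back=1 fwd=0

V 1 0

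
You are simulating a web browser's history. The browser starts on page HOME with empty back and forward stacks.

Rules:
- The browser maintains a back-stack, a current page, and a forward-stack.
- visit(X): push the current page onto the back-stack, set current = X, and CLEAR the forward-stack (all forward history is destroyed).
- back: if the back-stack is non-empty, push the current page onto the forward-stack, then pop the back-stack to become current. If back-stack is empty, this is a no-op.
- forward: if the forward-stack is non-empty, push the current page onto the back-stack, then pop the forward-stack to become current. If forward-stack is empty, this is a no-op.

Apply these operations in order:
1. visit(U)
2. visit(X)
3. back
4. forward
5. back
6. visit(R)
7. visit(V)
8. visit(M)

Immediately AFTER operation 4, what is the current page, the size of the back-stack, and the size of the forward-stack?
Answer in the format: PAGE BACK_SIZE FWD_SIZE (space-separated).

After 1 (visit(U)): cur=U back=1 fwd=0
After 2 (visit(X)): cur=X back=2 fwd=0
After 3 (back): cur=U back=1 fwd=1
After 4 (forward): cur=X back=2 fwd=0

X 2 0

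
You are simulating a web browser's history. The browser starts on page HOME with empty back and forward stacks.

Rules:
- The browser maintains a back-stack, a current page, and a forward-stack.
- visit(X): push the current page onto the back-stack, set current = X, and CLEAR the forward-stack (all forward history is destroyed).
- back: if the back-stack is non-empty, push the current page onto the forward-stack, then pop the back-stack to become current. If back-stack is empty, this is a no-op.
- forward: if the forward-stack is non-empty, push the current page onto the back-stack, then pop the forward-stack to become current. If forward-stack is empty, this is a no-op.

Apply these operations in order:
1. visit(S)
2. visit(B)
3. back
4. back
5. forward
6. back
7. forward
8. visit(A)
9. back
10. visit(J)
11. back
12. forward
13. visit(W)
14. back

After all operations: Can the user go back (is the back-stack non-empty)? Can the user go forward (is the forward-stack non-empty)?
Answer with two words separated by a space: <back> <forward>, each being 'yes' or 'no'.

Answer: yes yes

Derivation:
After 1 (visit(S)): cur=S back=1 fwd=0
After 2 (visit(B)): cur=B back=2 fwd=0
After 3 (back): cur=S back=1 fwd=1
After 4 (back): cur=HOME back=0 fwd=2
After 5 (forward): cur=S back=1 fwd=1
After 6 (back): cur=HOME back=0 fwd=2
After 7 (forward): cur=S back=1 fwd=1
After 8 (visit(A)): cur=A back=2 fwd=0
After 9 (back): cur=S back=1 fwd=1
After 10 (visit(J)): cur=J back=2 fwd=0
After 11 (back): cur=S back=1 fwd=1
After 12 (forward): cur=J back=2 fwd=0
After 13 (visit(W)): cur=W back=3 fwd=0
After 14 (back): cur=J back=2 fwd=1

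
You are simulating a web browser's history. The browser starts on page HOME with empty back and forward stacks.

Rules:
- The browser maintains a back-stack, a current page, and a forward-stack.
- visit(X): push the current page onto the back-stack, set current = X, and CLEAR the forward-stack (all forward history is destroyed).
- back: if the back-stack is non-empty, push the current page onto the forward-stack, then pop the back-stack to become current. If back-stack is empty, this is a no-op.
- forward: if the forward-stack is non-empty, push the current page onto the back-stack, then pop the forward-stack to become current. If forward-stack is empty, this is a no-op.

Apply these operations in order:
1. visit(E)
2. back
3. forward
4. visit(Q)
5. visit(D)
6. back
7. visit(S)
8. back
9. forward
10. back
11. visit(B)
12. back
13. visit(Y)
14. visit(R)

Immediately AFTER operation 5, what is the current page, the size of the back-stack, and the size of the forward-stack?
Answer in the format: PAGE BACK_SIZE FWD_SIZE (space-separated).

After 1 (visit(E)): cur=E back=1 fwd=0
After 2 (back): cur=HOME back=0 fwd=1
After 3 (forward): cur=E back=1 fwd=0
After 4 (visit(Q)): cur=Q back=2 fwd=0
After 5 (visit(D)): cur=D back=3 fwd=0

D 3 0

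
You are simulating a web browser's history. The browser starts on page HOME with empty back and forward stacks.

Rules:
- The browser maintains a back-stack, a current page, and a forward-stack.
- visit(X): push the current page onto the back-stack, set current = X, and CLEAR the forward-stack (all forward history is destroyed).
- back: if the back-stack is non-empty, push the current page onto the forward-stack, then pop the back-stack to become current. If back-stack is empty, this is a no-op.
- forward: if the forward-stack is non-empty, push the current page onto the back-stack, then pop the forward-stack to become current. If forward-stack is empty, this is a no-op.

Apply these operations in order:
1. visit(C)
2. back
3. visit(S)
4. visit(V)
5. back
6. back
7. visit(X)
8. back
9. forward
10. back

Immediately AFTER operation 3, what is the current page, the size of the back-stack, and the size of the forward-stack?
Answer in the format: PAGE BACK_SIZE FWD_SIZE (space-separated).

After 1 (visit(C)): cur=C back=1 fwd=0
After 2 (back): cur=HOME back=0 fwd=1
After 3 (visit(S)): cur=S back=1 fwd=0

S 1 0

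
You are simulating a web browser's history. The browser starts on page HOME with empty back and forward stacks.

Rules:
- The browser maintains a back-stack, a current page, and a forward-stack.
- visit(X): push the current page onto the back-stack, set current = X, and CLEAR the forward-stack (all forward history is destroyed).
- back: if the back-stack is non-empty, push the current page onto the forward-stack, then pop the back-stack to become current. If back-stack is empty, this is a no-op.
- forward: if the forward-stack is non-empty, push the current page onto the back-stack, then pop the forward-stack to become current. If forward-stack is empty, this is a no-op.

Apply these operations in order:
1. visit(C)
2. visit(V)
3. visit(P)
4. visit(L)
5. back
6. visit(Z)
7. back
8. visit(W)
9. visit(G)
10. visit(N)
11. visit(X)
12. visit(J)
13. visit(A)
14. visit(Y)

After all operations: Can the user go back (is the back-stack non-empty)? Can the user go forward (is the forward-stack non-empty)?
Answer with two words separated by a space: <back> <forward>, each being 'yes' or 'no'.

After 1 (visit(C)): cur=C back=1 fwd=0
After 2 (visit(V)): cur=V back=2 fwd=0
After 3 (visit(P)): cur=P back=3 fwd=0
After 4 (visit(L)): cur=L back=4 fwd=0
After 5 (back): cur=P back=3 fwd=1
After 6 (visit(Z)): cur=Z back=4 fwd=0
After 7 (back): cur=P back=3 fwd=1
After 8 (visit(W)): cur=W back=4 fwd=0
After 9 (visit(G)): cur=G back=5 fwd=0
After 10 (visit(N)): cur=N back=6 fwd=0
After 11 (visit(X)): cur=X back=7 fwd=0
After 12 (visit(J)): cur=J back=8 fwd=0
After 13 (visit(A)): cur=A back=9 fwd=0
After 14 (visit(Y)): cur=Y back=10 fwd=0

Answer: yes no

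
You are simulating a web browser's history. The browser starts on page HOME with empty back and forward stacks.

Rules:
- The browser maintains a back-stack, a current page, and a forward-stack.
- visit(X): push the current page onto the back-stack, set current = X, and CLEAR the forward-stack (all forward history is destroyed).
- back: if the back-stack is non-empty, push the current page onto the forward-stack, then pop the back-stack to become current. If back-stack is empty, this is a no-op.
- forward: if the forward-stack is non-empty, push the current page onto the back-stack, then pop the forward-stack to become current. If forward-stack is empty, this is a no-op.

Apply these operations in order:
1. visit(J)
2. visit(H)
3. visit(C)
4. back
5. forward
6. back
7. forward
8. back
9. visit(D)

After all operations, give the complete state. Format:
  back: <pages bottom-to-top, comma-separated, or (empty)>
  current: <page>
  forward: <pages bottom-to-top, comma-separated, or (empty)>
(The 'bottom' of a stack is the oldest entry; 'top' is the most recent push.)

After 1 (visit(J)): cur=J back=1 fwd=0
After 2 (visit(H)): cur=H back=2 fwd=0
After 3 (visit(C)): cur=C back=3 fwd=0
After 4 (back): cur=H back=2 fwd=1
After 5 (forward): cur=C back=3 fwd=0
After 6 (back): cur=H back=2 fwd=1
After 7 (forward): cur=C back=3 fwd=0
After 8 (back): cur=H back=2 fwd=1
After 9 (visit(D)): cur=D back=3 fwd=0

Answer: back: HOME,J,H
current: D
forward: (empty)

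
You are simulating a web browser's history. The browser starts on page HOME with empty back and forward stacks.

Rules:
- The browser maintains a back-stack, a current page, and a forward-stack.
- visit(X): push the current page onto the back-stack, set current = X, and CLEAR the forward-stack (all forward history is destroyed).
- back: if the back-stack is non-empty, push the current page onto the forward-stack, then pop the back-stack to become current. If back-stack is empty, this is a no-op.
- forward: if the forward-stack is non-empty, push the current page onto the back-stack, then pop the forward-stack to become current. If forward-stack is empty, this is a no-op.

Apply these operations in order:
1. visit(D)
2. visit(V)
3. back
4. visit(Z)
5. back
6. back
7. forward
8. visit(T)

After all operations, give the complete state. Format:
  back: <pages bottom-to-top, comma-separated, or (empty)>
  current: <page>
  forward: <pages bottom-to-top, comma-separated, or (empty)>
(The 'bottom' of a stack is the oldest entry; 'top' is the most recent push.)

Answer: back: HOME,D
current: T
forward: (empty)

Derivation:
After 1 (visit(D)): cur=D back=1 fwd=0
After 2 (visit(V)): cur=V back=2 fwd=0
After 3 (back): cur=D back=1 fwd=1
After 4 (visit(Z)): cur=Z back=2 fwd=0
After 5 (back): cur=D back=1 fwd=1
After 6 (back): cur=HOME back=0 fwd=2
After 7 (forward): cur=D back=1 fwd=1
After 8 (visit(T)): cur=T back=2 fwd=0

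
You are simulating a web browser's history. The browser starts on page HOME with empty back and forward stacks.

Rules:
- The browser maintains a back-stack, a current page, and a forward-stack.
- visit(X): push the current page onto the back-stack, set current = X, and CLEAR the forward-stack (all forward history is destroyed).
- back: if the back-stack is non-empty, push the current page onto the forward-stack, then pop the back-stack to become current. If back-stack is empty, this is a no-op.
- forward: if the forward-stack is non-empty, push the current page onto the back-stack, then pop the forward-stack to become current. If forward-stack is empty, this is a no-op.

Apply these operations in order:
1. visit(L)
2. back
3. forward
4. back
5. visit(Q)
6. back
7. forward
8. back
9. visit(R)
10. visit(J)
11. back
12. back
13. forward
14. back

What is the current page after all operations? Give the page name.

Answer: HOME

Derivation:
After 1 (visit(L)): cur=L back=1 fwd=0
After 2 (back): cur=HOME back=0 fwd=1
After 3 (forward): cur=L back=1 fwd=0
After 4 (back): cur=HOME back=0 fwd=1
After 5 (visit(Q)): cur=Q back=1 fwd=0
After 6 (back): cur=HOME back=0 fwd=1
After 7 (forward): cur=Q back=1 fwd=0
After 8 (back): cur=HOME back=0 fwd=1
After 9 (visit(R)): cur=R back=1 fwd=0
After 10 (visit(J)): cur=J back=2 fwd=0
After 11 (back): cur=R back=1 fwd=1
After 12 (back): cur=HOME back=0 fwd=2
After 13 (forward): cur=R back=1 fwd=1
After 14 (back): cur=HOME back=0 fwd=2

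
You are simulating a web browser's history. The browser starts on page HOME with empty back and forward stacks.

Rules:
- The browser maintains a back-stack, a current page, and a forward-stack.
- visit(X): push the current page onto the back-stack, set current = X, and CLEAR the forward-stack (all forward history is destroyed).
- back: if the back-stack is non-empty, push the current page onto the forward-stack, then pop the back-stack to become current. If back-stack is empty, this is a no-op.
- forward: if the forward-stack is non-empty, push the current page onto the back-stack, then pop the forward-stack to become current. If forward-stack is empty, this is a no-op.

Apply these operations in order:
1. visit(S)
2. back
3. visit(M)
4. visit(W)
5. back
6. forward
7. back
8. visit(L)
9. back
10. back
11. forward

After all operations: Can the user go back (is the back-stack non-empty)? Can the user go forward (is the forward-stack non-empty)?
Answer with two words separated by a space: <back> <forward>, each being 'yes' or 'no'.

After 1 (visit(S)): cur=S back=1 fwd=0
After 2 (back): cur=HOME back=0 fwd=1
After 3 (visit(M)): cur=M back=1 fwd=0
After 4 (visit(W)): cur=W back=2 fwd=0
After 5 (back): cur=M back=1 fwd=1
After 6 (forward): cur=W back=2 fwd=0
After 7 (back): cur=M back=1 fwd=1
After 8 (visit(L)): cur=L back=2 fwd=0
After 9 (back): cur=M back=1 fwd=1
After 10 (back): cur=HOME back=0 fwd=2
After 11 (forward): cur=M back=1 fwd=1

Answer: yes yes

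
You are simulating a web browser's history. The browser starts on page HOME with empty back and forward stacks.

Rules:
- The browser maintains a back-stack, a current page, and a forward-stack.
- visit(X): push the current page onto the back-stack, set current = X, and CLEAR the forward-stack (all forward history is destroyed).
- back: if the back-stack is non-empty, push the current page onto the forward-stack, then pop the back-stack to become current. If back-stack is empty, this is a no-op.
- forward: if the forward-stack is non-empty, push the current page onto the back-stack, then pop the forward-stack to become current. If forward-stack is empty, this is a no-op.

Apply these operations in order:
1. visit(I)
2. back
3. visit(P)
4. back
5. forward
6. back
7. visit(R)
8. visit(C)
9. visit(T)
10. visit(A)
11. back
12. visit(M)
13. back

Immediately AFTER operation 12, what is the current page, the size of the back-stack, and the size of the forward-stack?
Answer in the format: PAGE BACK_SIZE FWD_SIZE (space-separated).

After 1 (visit(I)): cur=I back=1 fwd=0
After 2 (back): cur=HOME back=0 fwd=1
After 3 (visit(P)): cur=P back=1 fwd=0
After 4 (back): cur=HOME back=0 fwd=1
After 5 (forward): cur=P back=1 fwd=0
After 6 (back): cur=HOME back=0 fwd=1
After 7 (visit(R)): cur=R back=1 fwd=0
After 8 (visit(C)): cur=C back=2 fwd=0
After 9 (visit(T)): cur=T back=3 fwd=0
After 10 (visit(A)): cur=A back=4 fwd=0
After 11 (back): cur=T back=3 fwd=1
After 12 (visit(M)): cur=M back=4 fwd=0

M 4 0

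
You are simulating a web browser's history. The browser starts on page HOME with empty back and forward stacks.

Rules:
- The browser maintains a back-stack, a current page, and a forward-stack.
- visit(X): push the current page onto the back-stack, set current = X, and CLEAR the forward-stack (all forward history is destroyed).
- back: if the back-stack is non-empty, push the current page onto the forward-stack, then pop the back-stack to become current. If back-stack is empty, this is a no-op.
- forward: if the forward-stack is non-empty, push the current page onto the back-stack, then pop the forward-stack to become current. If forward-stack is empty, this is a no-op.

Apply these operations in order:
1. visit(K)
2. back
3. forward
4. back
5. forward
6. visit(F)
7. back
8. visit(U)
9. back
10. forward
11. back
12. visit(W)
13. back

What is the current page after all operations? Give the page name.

After 1 (visit(K)): cur=K back=1 fwd=0
After 2 (back): cur=HOME back=0 fwd=1
After 3 (forward): cur=K back=1 fwd=0
After 4 (back): cur=HOME back=0 fwd=1
After 5 (forward): cur=K back=1 fwd=0
After 6 (visit(F)): cur=F back=2 fwd=0
After 7 (back): cur=K back=1 fwd=1
After 8 (visit(U)): cur=U back=2 fwd=0
After 9 (back): cur=K back=1 fwd=1
After 10 (forward): cur=U back=2 fwd=0
After 11 (back): cur=K back=1 fwd=1
After 12 (visit(W)): cur=W back=2 fwd=0
After 13 (back): cur=K back=1 fwd=1

Answer: K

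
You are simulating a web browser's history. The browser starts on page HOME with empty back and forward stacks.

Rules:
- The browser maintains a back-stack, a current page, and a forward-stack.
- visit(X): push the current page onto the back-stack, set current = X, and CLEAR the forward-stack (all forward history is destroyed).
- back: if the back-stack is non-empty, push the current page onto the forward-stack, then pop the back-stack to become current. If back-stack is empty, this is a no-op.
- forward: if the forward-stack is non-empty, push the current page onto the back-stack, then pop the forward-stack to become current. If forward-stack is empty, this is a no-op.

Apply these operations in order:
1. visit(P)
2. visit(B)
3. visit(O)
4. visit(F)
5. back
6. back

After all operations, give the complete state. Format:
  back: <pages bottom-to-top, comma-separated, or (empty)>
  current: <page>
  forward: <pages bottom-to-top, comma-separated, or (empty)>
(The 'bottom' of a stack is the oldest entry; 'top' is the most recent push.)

Answer: back: HOME,P
current: B
forward: F,O

Derivation:
After 1 (visit(P)): cur=P back=1 fwd=0
After 2 (visit(B)): cur=B back=2 fwd=0
After 3 (visit(O)): cur=O back=3 fwd=0
After 4 (visit(F)): cur=F back=4 fwd=0
After 5 (back): cur=O back=3 fwd=1
After 6 (back): cur=B back=2 fwd=2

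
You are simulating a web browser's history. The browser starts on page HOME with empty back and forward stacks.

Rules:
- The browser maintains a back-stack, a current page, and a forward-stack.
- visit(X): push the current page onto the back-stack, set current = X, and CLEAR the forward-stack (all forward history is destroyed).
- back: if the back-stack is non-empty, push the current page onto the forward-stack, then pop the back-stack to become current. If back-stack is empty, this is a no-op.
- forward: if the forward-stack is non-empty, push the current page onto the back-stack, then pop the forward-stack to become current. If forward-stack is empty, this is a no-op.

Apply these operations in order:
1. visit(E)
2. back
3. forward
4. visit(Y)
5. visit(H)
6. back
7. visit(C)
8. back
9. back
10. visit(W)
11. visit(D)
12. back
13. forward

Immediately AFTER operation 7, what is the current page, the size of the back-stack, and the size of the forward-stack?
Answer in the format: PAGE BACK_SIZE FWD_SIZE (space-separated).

After 1 (visit(E)): cur=E back=1 fwd=0
After 2 (back): cur=HOME back=0 fwd=1
After 3 (forward): cur=E back=1 fwd=0
After 4 (visit(Y)): cur=Y back=2 fwd=0
After 5 (visit(H)): cur=H back=3 fwd=0
After 6 (back): cur=Y back=2 fwd=1
After 7 (visit(C)): cur=C back=3 fwd=0

C 3 0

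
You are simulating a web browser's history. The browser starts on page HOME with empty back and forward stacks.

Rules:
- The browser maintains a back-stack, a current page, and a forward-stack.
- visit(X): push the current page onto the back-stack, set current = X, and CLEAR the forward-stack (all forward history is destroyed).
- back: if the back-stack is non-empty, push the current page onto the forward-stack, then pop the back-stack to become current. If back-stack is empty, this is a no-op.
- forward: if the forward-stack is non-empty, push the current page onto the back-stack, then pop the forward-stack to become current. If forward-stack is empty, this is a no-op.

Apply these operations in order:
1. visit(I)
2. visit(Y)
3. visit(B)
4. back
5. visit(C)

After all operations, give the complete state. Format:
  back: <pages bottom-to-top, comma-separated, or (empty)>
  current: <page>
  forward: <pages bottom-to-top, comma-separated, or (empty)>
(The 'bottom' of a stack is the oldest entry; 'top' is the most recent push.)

After 1 (visit(I)): cur=I back=1 fwd=0
After 2 (visit(Y)): cur=Y back=2 fwd=0
After 3 (visit(B)): cur=B back=3 fwd=0
After 4 (back): cur=Y back=2 fwd=1
After 5 (visit(C)): cur=C back=3 fwd=0

Answer: back: HOME,I,Y
current: C
forward: (empty)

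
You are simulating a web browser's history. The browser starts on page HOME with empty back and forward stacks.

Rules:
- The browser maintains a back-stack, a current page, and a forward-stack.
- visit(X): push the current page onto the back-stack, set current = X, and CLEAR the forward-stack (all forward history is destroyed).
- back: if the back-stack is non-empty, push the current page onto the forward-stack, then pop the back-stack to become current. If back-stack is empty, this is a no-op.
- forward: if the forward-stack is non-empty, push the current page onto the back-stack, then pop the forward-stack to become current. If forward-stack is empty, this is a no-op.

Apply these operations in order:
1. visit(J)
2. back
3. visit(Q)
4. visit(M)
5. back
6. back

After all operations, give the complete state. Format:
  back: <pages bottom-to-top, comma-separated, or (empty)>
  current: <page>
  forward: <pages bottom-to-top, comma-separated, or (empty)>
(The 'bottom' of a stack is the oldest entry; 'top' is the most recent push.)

Answer: back: (empty)
current: HOME
forward: M,Q

Derivation:
After 1 (visit(J)): cur=J back=1 fwd=0
After 2 (back): cur=HOME back=0 fwd=1
After 3 (visit(Q)): cur=Q back=1 fwd=0
After 4 (visit(M)): cur=M back=2 fwd=0
After 5 (back): cur=Q back=1 fwd=1
After 6 (back): cur=HOME back=0 fwd=2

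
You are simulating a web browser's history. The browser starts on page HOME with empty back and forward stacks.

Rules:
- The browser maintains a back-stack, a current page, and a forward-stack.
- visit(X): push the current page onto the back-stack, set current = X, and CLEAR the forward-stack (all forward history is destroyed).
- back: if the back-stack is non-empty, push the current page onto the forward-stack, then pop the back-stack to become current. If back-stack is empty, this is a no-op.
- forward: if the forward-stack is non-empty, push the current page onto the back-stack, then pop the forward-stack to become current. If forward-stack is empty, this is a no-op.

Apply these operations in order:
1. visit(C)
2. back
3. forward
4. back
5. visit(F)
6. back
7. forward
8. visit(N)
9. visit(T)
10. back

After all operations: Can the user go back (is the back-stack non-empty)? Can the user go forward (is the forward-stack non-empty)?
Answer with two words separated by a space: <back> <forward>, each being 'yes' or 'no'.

After 1 (visit(C)): cur=C back=1 fwd=0
After 2 (back): cur=HOME back=0 fwd=1
After 3 (forward): cur=C back=1 fwd=0
After 4 (back): cur=HOME back=0 fwd=1
After 5 (visit(F)): cur=F back=1 fwd=0
After 6 (back): cur=HOME back=0 fwd=1
After 7 (forward): cur=F back=1 fwd=0
After 8 (visit(N)): cur=N back=2 fwd=0
After 9 (visit(T)): cur=T back=3 fwd=0
After 10 (back): cur=N back=2 fwd=1

Answer: yes yes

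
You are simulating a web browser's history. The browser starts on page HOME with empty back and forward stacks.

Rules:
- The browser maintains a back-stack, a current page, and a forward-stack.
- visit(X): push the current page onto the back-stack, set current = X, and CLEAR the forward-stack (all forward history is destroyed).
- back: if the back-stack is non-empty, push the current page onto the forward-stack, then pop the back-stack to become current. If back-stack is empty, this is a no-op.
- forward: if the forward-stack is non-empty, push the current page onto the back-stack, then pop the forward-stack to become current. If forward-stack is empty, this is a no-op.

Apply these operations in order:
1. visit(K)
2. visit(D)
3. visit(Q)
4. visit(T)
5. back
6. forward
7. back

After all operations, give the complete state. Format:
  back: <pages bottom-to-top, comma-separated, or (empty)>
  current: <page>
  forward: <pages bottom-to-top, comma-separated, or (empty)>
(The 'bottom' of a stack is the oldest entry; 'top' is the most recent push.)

After 1 (visit(K)): cur=K back=1 fwd=0
After 2 (visit(D)): cur=D back=2 fwd=0
After 3 (visit(Q)): cur=Q back=3 fwd=0
After 4 (visit(T)): cur=T back=4 fwd=0
After 5 (back): cur=Q back=3 fwd=1
After 6 (forward): cur=T back=4 fwd=0
After 7 (back): cur=Q back=3 fwd=1

Answer: back: HOME,K,D
current: Q
forward: T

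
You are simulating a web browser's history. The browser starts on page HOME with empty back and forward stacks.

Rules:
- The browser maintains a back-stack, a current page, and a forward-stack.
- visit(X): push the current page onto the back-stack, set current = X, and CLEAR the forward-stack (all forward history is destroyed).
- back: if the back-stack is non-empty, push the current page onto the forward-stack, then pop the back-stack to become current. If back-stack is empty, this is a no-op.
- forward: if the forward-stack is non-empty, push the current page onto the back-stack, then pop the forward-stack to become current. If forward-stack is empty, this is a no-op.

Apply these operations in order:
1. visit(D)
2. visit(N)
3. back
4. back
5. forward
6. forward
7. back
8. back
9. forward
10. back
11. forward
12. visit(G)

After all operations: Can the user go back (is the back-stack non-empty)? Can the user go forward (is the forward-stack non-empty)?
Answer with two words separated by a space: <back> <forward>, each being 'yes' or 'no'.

After 1 (visit(D)): cur=D back=1 fwd=0
After 2 (visit(N)): cur=N back=2 fwd=0
After 3 (back): cur=D back=1 fwd=1
After 4 (back): cur=HOME back=0 fwd=2
After 5 (forward): cur=D back=1 fwd=1
After 6 (forward): cur=N back=2 fwd=0
After 7 (back): cur=D back=1 fwd=1
After 8 (back): cur=HOME back=0 fwd=2
After 9 (forward): cur=D back=1 fwd=1
After 10 (back): cur=HOME back=0 fwd=2
After 11 (forward): cur=D back=1 fwd=1
After 12 (visit(G)): cur=G back=2 fwd=0

Answer: yes no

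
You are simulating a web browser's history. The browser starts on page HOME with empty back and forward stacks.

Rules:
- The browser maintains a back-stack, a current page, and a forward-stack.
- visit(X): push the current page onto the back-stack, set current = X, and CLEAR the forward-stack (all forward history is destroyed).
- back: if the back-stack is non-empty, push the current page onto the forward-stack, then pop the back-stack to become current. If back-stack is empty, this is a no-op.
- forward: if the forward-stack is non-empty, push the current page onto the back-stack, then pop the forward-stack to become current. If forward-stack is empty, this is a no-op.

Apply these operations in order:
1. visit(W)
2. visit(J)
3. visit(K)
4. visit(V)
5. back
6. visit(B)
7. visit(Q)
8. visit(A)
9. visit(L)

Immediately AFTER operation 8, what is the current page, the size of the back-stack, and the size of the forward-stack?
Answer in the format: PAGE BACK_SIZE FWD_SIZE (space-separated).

After 1 (visit(W)): cur=W back=1 fwd=0
After 2 (visit(J)): cur=J back=2 fwd=0
After 3 (visit(K)): cur=K back=3 fwd=0
After 4 (visit(V)): cur=V back=4 fwd=0
After 5 (back): cur=K back=3 fwd=1
After 6 (visit(B)): cur=B back=4 fwd=0
After 7 (visit(Q)): cur=Q back=5 fwd=0
After 8 (visit(A)): cur=A back=6 fwd=0

A 6 0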